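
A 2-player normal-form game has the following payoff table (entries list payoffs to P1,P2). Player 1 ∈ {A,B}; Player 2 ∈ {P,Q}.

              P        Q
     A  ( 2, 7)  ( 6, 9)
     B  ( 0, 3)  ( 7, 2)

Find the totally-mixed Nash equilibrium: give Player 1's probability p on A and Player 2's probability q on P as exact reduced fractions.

p=1/3, q=1/3

P1 indiff ⇒ q·2+(1-q)·6 = q·0+(1-q)·7 ⇒ q(2) = (1-q)(1) ⇒ q = 1/3
P2 indiff ⇒ p·7+(1-p)·3 = p·9+(1-p)·2 ⇒ p(-2) = (1-p)(-1) ⇒ p = 1/3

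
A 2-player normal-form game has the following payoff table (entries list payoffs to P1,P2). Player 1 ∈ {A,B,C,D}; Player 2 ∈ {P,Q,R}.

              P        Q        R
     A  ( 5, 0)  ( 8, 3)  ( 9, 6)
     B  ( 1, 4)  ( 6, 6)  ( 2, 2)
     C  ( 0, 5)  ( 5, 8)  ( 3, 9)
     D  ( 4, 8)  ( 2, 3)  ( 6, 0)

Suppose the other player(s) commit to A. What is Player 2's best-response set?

u_2(P vs A) = 0
u_2(Q vs A) = 3
u_2(R vs A) = 6
max payoff 6 at {R}

P2 best: {R}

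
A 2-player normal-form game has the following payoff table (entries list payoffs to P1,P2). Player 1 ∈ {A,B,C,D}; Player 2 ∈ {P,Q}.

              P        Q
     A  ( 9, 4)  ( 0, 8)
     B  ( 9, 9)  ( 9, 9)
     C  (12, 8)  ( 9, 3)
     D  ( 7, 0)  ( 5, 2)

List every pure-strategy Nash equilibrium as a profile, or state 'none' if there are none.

PSNE = {(B,Q), (C,P)}

(A,P): not NE [P1→C gives 12>9; P2→Q gives 8>4]
(A,Q): not NE [P1→C gives 9>0]
(B,P): not NE [P1→C gives 12>9]
(B,Q): NE
(C,P): NE
(C,Q): not NE [P2→P gives 8>3]
(D,P): not NE [P1→C gives 12>7; P2→Q gives 2>0]
(D,Q): not NE [P1→C gives 9>5]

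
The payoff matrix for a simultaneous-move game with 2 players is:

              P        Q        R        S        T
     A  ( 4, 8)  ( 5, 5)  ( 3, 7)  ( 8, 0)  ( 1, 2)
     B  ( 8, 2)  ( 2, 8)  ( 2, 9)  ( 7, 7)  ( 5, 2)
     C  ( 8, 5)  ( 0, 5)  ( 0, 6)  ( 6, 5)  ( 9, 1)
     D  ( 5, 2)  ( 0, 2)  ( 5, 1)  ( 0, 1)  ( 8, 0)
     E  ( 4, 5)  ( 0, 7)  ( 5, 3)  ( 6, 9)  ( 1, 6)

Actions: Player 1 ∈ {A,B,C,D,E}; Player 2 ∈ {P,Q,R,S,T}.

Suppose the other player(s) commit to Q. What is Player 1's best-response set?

u_1(A vs Q) = 5
u_1(B vs Q) = 2
u_1(C vs Q) = 0
u_1(D vs Q) = 0
u_1(E vs Q) = 0
max payoff 5 at {A}

BR_1 = {A}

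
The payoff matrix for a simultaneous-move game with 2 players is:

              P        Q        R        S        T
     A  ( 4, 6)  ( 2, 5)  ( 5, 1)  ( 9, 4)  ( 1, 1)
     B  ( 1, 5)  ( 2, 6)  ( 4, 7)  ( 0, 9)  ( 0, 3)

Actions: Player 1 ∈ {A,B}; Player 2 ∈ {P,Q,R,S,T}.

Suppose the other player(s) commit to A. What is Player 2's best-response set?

argmax u_2 = {P}

u_2(P vs A) = 6
u_2(Q vs A) = 5
u_2(R vs A) = 1
u_2(S vs A) = 4
u_2(T vs A) = 1
max payoff 6 at {P}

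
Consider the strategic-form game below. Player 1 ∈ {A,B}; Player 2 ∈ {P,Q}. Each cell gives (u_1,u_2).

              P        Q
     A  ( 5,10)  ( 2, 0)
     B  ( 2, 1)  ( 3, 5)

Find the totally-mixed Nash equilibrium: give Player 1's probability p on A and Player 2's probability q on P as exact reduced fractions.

P1 indiff ⇒ q·5+(1-q)·2 = q·2+(1-q)·3 ⇒ q(3) = (1-q)(1) ⇒ q = 1/4
P2 indiff ⇒ p·10+(1-p)·1 = p·0+(1-p)·5 ⇒ p(10) = (1-p)(4) ⇒ p = 2/7

P1 mixes 2/7 on A; P2 mixes 1/4 on P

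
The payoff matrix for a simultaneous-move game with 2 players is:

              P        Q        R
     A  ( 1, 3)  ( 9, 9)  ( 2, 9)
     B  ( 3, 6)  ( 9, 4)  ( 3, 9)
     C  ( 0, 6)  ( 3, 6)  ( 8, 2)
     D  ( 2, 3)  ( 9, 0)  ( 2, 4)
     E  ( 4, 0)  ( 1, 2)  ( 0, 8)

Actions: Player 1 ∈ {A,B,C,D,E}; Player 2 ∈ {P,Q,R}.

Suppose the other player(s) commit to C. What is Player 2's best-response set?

u_2(P vs C) = 6
u_2(Q vs C) = 6
u_2(R vs C) = 2
max payoff 6 at {P,Q}

argmax u_2 = {P,Q}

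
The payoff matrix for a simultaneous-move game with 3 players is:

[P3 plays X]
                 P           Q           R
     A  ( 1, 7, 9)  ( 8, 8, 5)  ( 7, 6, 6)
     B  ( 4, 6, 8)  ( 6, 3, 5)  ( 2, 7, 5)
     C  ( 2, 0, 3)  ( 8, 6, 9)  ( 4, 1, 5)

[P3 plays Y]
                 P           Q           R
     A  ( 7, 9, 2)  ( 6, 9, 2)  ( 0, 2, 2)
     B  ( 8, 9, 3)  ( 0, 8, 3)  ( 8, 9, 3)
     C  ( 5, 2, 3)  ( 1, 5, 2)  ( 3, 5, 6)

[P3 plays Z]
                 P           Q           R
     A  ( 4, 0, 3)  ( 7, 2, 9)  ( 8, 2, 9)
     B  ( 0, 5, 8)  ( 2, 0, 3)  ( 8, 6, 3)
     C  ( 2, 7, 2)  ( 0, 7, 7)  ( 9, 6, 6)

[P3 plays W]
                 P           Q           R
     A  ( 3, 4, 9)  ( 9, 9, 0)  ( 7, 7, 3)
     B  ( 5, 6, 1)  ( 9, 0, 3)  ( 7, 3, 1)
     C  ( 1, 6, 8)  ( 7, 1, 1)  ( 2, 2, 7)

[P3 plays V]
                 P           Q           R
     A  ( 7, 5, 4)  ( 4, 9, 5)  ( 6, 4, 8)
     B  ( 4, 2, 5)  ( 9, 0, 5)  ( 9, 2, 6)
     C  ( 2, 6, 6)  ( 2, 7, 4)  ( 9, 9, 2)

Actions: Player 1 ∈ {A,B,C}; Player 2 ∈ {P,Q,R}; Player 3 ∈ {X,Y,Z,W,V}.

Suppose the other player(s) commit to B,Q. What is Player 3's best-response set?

u_3(X vs B,Q) = 5
u_3(Y vs B,Q) = 3
u_3(Z vs B,Q) = 3
u_3(W vs B,Q) = 3
u_3(V vs B,Q) = 5
max payoff 5 at {X,V}

argmax u_3 = {X,V}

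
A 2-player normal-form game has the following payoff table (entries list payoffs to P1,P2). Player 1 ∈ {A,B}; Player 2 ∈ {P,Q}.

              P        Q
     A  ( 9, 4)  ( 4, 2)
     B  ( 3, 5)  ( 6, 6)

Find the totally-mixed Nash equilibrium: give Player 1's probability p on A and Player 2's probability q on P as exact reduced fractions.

P1 indiff ⇒ q·9+(1-q)·4 = q·3+(1-q)·6 ⇒ q(6) = (1-q)(2) ⇒ q = 1/4
P2 indiff ⇒ p·4+(1-p)·5 = p·2+(1-p)·6 ⇒ p(2) = (1-p)(1) ⇒ p = 1/3

P1 mixes 1/3 on A; P2 mixes 1/4 on P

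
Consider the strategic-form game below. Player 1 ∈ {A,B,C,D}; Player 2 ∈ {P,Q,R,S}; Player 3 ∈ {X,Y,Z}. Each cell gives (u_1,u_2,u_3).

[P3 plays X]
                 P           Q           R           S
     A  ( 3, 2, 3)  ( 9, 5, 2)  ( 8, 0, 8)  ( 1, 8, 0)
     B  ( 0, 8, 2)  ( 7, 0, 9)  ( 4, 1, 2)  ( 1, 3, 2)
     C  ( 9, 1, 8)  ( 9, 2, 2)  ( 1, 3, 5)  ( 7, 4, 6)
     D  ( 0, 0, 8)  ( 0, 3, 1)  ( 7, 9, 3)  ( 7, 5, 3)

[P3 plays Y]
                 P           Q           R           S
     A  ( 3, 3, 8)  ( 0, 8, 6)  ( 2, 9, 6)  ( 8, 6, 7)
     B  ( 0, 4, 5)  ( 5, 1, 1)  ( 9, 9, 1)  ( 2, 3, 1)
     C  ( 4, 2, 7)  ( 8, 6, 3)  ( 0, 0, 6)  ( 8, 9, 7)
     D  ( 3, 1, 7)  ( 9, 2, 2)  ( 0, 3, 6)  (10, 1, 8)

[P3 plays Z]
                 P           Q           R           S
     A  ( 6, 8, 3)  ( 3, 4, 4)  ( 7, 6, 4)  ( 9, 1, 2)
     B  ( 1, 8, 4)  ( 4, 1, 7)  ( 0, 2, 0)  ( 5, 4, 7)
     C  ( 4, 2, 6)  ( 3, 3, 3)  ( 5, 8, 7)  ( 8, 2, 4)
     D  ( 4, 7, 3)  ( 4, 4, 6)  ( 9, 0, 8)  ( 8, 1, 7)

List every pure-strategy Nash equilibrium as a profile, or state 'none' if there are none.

PSNE: ∅

(A,P,X): not NE [P1→C gives 9>3; P2→S gives 8>2; P3→Y gives 8>3]
(A,P,Y): not NE [P1→C gives 4>3; P2→R gives 9>3]
(A,P,Z): not NE [P3→Y gives 8>3]
(A,Q,X): not NE [P2→S gives 8>5; P3→Y gives 6>2]
(A,Q,Y): not NE [P1→D gives 9>0; P2→R gives 9>8]
(A,Q,Z): not NE [P1→D gives 4>3; P2→P gives 8>4; P3→Y gives 6>4]
(A,R,X): not NE [P2→S gives 8>0]
(A,R,Y): not NE [P1→B gives 9>2; P3→X gives 8>6]
(A,R,Z): not NE [P1→D gives 9>7; P2→P gives 8>6; P3→X gives 8>4]
(A,S,X): not NE [P1→D gives 7>1; P3→Y gives 7>0]
(A,S,Y): not NE [P1→D gives 10>8; P2→R gives 9>6]
(A,S,Z): not NE [P2→P gives 8>1; P3→Y gives 7>2]
(B,P,X): not NE [P1→C gives 9>0; P3→Y gives 5>2]
(B,P,Y): not NE [P1→C gives 4>0; P2→R gives 9>4]
(B,P,Z): not NE [P1→A gives 6>1; P3→Y gives 5>4]
(B,Q,X): not NE [P1→C gives 9>7; P2→P gives 8>0]
(B,Q,Y): not NE [P1→D gives 9>5; P2→R gives 9>1; P3→X gives 9>1]
(B,Q,Z): not NE [P2→P gives 8>1; P3→X gives 9>7]
(B,R,X): not NE [P1→A gives 8>4; P2→P gives 8>1]
(B,R,Y): not NE [P3→X gives 2>1]
(B,R,Z): not NE [P1→D gives 9>0; P2→P gives 8>2; P3→X gives 2>0]
(B,S,X): not NE [P1→D gives 7>1; P2→P gives 8>3; P3→Z gives 7>2]
(B,S,Y): not NE [P1→D gives 10>2; P2→R gives 9>3; P3→Z gives 7>1]
(B,S,Z): not NE [P1→A gives 9>5; P2→P gives 8>4]
(C,P,X): not NE [P2→S gives 4>1]
(C,P,Y): not NE [P2→S gives 9>2; P3→X gives 8>7]
(C,P,Z): not NE [P1→A gives 6>4; P2→R gives 8>2; P3→X gives 8>6]
(C,Q,X): not NE [P2→S gives 4>2; P3→Z gives 3>2]
(C,Q,Y): not NE [P1→D gives 9>8; P2→S gives 9>6]
(C,Q,Z): not NE [P1→D gives 4>3; P2→R gives 8>3]
(C,R,X): not NE [P1→A gives 8>1; P2→S gives 4>3; P3→Z gives 7>5]
(C,R,Y): not NE [P1→B gives 9>0; P2→S gives 9>0; P3→Z gives 7>6]
(C,R,Z): not NE [P1→D gives 9>5]
(C,S,X): not NE [P3→Y gives 7>6]
(C,S,Y): not NE [P1→D gives 10>8]
(C,S,Z): not NE [P1→A gives 9>8; P2→R gives 8>2; P3→Y gives 7>4]
(D,P,X): not NE [P1→C gives 9>0; P2→R gives 9>0]
(D,P,Y): not NE [P1→C gives 4>3; P2→R gives 3>1; P3→X gives 8>7]
(D,P,Z): not NE [P1→A gives 6>4; P3→X gives 8>3]
(D,Q,X): not NE [P1→C gives 9>0; P2→R gives 9>3; P3→Z gives 6>1]
(D,Q,Y): not NE [P2→R gives 3>2; P3→Z gives 6>2]
(D,Q,Z): not NE [P2→P gives 7>4]
(D,R,X): not NE [P1→A gives 8>7; P3→Z gives 8>3]
(D,R,Y): not NE [P1→B gives 9>0; P3→Z gives 8>6]
(D,R,Z): not NE [P2→P gives 7>0]
(D,S,X): not NE [P2→R gives 9>5; P3→Y gives 8>3]
(D,S,Y): not NE [P2→R gives 3>1]
(D,S,Z): not NE [P1→A gives 9>8; P2→P gives 7>1; P3→Y gives 8>7]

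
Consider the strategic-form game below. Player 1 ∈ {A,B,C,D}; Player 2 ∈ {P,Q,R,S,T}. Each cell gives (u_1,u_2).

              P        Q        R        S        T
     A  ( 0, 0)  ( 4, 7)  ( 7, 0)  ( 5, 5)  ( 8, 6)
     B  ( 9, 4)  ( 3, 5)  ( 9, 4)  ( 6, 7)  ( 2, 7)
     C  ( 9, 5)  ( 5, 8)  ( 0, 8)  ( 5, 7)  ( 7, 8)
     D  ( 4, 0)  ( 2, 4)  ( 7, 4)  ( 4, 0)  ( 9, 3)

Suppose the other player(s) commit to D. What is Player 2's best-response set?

u_2(P vs D) = 0
u_2(Q vs D) = 4
u_2(R vs D) = 4
u_2(S vs D) = 0
u_2(T vs D) = 3
max payoff 4 at {Q,R}

BR_2 = {Q,R}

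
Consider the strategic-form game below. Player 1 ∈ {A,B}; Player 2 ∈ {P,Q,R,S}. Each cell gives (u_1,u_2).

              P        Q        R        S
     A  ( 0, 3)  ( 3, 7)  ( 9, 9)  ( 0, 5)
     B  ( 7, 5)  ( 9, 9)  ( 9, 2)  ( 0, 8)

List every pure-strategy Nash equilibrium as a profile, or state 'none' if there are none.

(A,P): not NE [P1→B gives 7>0; P2→R gives 9>3]
(A,Q): not NE [P1→B gives 9>3; P2→R gives 9>7]
(A,R): NE
(A,S): not NE [P2→R gives 9>5]
(B,P): not NE [P2→Q gives 9>5]
(B,Q): NE
(B,R): not NE [P2→Q gives 9>2]
(B,S): not NE [P2→Q gives 9>8]

Nash profiles: (A,R), (B,Q)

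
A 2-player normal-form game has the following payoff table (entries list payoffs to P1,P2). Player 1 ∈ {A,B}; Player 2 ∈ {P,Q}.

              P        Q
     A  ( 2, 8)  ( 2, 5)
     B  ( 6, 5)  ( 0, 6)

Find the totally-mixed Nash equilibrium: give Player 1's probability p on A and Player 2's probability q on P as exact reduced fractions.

(p,q) = (1/4, 1/3)

P1 indiff ⇒ q·2+(1-q)·2 = q·6+(1-q)·0 ⇒ q(-4) = (1-q)(-2) ⇒ q = 1/3
P2 indiff ⇒ p·8+(1-p)·5 = p·5+(1-p)·6 ⇒ p(3) = (1-p)(1) ⇒ p = 1/4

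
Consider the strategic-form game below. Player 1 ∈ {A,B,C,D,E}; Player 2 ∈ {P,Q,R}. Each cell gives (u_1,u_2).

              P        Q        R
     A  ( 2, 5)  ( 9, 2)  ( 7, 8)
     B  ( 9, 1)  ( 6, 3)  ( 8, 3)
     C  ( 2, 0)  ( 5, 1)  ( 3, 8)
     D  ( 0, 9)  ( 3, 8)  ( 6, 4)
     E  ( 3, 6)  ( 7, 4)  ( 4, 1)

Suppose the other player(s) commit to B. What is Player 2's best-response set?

u_2(P vs B) = 1
u_2(Q vs B) = 3
u_2(R vs B) = 3
max payoff 3 at {Q,R}

BR_2 = {Q,R}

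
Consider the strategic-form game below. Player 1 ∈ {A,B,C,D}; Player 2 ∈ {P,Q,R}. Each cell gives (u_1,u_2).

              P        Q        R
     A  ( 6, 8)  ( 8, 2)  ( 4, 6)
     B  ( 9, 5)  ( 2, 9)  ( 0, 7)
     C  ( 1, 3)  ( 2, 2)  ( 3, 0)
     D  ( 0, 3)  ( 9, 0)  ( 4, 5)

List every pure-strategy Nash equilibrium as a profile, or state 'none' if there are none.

PSNE = {(D,R)}

(A,P): not NE [P1→B gives 9>6]
(A,Q): not NE [P1→D gives 9>8; P2→P gives 8>2]
(A,R): not NE [P2→P gives 8>6]
(B,P): not NE [P2→Q gives 9>5]
(B,Q): not NE [P1→D gives 9>2]
(B,R): not NE [P1→D gives 4>0; P2→Q gives 9>7]
(C,P): not NE [P1→B gives 9>1]
(C,Q): not NE [P1→D gives 9>2; P2→P gives 3>2]
(C,R): not NE [P1→D gives 4>3; P2→P gives 3>0]
(D,P): not NE [P1→B gives 9>0; P2→R gives 5>3]
(D,Q): not NE [P2→R gives 5>0]
(D,R): NE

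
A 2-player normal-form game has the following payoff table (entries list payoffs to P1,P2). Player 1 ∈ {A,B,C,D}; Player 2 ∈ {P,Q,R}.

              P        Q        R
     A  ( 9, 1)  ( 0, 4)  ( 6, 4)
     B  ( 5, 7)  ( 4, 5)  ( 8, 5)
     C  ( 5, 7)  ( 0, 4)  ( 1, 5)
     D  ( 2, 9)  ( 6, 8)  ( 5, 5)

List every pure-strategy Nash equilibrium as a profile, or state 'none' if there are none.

Equilibria: none

(A,P): not NE [P2→R gives 4>1]
(A,Q): not NE [P1→D gives 6>0]
(A,R): not NE [P1→B gives 8>6]
(B,P): not NE [P1→A gives 9>5]
(B,Q): not NE [P1→D gives 6>4; P2→P gives 7>5]
(B,R): not NE [P2→P gives 7>5]
(C,P): not NE [P1→A gives 9>5]
(C,Q): not NE [P1→D gives 6>0; P2→P gives 7>4]
(C,R): not NE [P1→B gives 8>1; P2→P gives 7>5]
(D,P): not NE [P1→A gives 9>2]
(D,Q): not NE [P2→P gives 9>8]
(D,R): not NE [P1→B gives 8>5; P2→P gives 9>5]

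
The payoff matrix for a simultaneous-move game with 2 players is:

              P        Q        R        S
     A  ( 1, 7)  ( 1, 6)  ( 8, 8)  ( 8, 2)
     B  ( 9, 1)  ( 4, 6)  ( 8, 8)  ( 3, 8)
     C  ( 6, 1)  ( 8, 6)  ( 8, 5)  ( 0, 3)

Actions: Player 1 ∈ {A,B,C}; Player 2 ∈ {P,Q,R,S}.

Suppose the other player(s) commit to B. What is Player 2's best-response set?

u_2(P vs B) = 1
u_2(Q vs B) = 6
u_2(R vs B) = 8
u_2(S vs B) = 8
max payoff 8 at {R,S}

argmax u_2 = {R,S}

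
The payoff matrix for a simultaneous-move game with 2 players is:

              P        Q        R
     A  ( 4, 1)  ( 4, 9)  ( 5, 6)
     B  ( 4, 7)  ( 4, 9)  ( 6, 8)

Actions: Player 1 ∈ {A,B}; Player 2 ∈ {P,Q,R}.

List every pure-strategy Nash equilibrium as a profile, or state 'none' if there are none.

NE set: (A,Q), (B,Q)

(A,P): not NE [P2→Q gives 9>1]
(A,Q): NE
(A,R): not NE [P1→B gives 6>5; P2→Q gives 9>6]
(B,P): not NE [P2→Q gives 9>7]
(B,Q): NE
(B,R): not NE [P2→Q gives 9>8]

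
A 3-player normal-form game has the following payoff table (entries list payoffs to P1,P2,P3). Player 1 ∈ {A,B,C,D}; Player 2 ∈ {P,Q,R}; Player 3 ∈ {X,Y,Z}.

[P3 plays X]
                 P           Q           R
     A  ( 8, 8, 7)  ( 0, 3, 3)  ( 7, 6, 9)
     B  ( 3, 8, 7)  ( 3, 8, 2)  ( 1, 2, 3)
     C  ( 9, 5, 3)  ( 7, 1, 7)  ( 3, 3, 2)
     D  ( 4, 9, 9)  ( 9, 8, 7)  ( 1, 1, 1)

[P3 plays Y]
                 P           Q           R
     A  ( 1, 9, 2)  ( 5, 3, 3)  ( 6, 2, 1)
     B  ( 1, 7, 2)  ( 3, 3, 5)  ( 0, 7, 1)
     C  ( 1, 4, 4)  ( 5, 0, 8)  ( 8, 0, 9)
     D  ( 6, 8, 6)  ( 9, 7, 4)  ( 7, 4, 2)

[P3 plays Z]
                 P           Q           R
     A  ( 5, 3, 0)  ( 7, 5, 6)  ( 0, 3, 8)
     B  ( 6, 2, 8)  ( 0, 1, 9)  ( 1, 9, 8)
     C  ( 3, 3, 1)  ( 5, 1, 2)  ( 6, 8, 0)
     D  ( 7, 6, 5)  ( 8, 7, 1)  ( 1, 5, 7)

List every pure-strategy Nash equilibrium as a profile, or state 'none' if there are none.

No pure NE.

(A,P,X): not NE [P1→C gives 9>8]
(A,P,Y): not NE [P1→D gives 6>1; P3→X gives 7>2]
(A,P,Z): not NE [P1→D gives 7>5; P2→Q gives 5>3; P3→X gives 7>0]
(A,Q,X): not NE [P1→D gives 9>0; P2→P gives 8>3; P3→Z gives 6>3]
(A,Q,Y): not NE [P1→D gives 9>5; P2→P gives 9>3; P3→Z gives 6>3]
(A,Q,Z): not NE [P1→D gives 8>7]
(A,R,X): not NE [P2→P gives 8>6]
(A,R,Y): not NE [P1→C gives 8>6; P2→P gives 9>2; P3→X gives 9>1]
(A,R,Z): not NE [P1→C gives 6>0; P2→Q gives 5>3; P3→X gives 9>8]
(B,P,X): not NE [P1→C gives 9>3; P3→Z gives 8>7]
(B,P,Y): not NE [P1→D gives 6>1; P3→Z gives 8>2]
(B,P,Z): not NE [P1→D gives 7>6; P2→R gives 9>2]
(B,Q,X): not NE [P1→D gives 9>3; P3→Z gives 9>2]
(B,Q,Y): not NE [P1→D gives 9>3; P2→R gives 7>3; P3→Z gives 9>5]
(B,Q,Z): not NE [P1→D gives 8>0; P2→R gives 9>1]
(B,R,X): not NE [P1→A gives 7>1; P2→Q gives 8>2; P3→Z gives 8>3]
(B,R,Y): not NE [P1→C gives 8>0; P3→Z gives 8>1]
(B,R,Z): not NE [P1→C gives 6>1]
(C,P,X): not NE [P3→Y gives 4>3]
(C,P,Y): not NE [P1→D gives 6>1]
(C,P,Z): not NE [P1→D gives 7>3; P2→R gives 8>3; P3→Y gives 4>1]
(C,Q,X): not NE [P1→D gives 9>7; P2→P gives 5>1; P3→Y gives 8>7]
(C,Q,Y): not NE [P1→D gives 9>5; P2→P gives 4>0]
(C,Q,Z): not NE [P1→D gives 8>5; P2→R gives 8>1; P3→Y gives 8>2]
(C,R,X): not NE [P1→A gives 7>3; P2→P gives 5>3; P3→Y gives 9>2]
(C,R,Y): not NE [P2→P gives 4>0]
(C,R,Z): not NE [P3→Y gives 9>0]
(D,P,X): not NE [P1→C gives 9>4]
(D,P,Y): not NE [P3→X gives 9>6]
(D,P,Z): not NE [P2→Q gives 7>6; P3→X gives 9>5]
(D,Q,X): not NE [P2→P gives 9>8]
(D,Q,Y): not NE [P2→P gives 8>7; P3→X gives 7>4]
(D,Q,Z): not NE [P3→X gives 7>1]
(D,R,X): not NE [P1→A gives 7>1; P2→P gives 9>1; P3→Z gives 7>1]
(D,R,Y): not NE [P1→C gives 8>7; P2→P gives 8>4; P3→Z gives 7>2]
(D,R,Z): not NE [P1→C gives 6>1; P2→Q gives 7>5]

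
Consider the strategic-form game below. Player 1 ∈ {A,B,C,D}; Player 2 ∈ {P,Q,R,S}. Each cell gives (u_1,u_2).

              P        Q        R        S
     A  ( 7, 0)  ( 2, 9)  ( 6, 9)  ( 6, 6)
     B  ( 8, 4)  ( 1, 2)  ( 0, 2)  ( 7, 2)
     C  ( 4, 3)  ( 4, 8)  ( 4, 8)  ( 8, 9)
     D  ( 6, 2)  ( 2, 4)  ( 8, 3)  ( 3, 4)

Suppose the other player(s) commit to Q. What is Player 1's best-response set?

BR_1 = {C}

u_1(A vs Q) = 2
u_1(B vs Q) = 1
u_1(C vs Q) = 4
u_1(D vs Q) = 2
max payoff 4 at {C}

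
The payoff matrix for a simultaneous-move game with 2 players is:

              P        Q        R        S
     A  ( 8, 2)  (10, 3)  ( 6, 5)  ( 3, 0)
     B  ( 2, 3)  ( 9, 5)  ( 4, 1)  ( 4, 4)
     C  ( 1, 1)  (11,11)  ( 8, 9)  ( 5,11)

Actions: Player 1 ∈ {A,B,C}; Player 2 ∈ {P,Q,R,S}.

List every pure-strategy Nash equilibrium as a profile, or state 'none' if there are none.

PSNE = {(C,Q), (C,S)}

(A,P): not NE [P2→R gives 5>2]
(A,Q): not NE [P1→C gives 11>10; P2→R gives 5>3]
(A,R): not NE [P1→C gives 8>6]
(A,S): not NE [P1→C gives 5>3; P2→R gives 5>0]
(B,P): not NE [P1→A gives 8>2; P2→Q gives 5>3]
(B,Q): not NE [P1→C gives 11>9]
(B,R): not NE [P1→C gives 8>4; P2→Q gives 5>1]
(B,S): not NE [P1→C gives 5>4; P2→Q gives 5>4]
(C,P): not NE [P1→A gives 8>1; P2→S gives 11>1]
(C,Q): NE
(C,R): not NE [P2→S gives 11>9]
(C,S): NE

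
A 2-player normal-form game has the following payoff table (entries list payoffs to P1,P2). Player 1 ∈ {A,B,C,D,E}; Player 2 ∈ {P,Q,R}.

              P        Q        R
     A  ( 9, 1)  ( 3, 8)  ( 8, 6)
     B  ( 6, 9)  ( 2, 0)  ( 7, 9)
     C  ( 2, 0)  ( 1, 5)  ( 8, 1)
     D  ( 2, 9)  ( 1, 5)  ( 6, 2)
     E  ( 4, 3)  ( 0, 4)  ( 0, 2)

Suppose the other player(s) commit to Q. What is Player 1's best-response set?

argmax u_1 = {A}

u_1(A vs Q) = 3
u_1(B vs Q) = 2
u_1(C vs Q) = 1
u_1(D vs Q) = 1
u_1(E vs Q) = 0
max payoff 3 at {A}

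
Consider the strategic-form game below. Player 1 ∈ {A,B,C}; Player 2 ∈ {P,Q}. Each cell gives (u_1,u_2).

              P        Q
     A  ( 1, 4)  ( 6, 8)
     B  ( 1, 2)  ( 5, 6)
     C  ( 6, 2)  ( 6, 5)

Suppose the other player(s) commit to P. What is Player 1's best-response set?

BR_1 = {C}

u_1(A vs P) = 1
u_1(B vs P) = 1
u_1(C vs P) = 6
max payoff 6 at {C}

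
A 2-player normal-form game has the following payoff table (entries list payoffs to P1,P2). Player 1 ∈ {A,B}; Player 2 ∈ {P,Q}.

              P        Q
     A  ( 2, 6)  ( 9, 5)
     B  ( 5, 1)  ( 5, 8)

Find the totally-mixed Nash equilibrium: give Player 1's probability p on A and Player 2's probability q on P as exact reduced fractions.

P1 indiff ⇒ q·2+(1-q)·9 = q·5+(1-q)·5 ⇒ q(-3) = (1-q)(-4) ⇒ q = 4/7
P2 indiff ⇒ p·6+(1-p)·1 = p·5+(1-p)·8 ⇒ p(1) = (1-p)(7) ⇒ p = 7/8

(p,q) = (7/8, 4/7)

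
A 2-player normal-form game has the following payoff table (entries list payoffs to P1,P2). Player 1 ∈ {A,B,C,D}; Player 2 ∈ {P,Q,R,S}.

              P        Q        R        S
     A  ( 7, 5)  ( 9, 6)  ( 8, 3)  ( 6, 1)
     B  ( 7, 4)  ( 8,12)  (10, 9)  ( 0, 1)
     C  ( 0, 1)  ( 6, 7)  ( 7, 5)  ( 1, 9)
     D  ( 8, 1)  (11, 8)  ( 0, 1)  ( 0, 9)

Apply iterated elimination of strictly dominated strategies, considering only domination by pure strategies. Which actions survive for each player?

Survivors P1:{A,D} P2:{Q,S}

P1 drop C (A beats it: P:7>0 Q:9>6 R:8>7 S:6>1)
P2 drop P (Q beats it: A:6>5 B:12>4 D:8>1)
P2 drop R (Q beats it: A:6>3 B:12>9 D:8>1)
P1 drop B (A beats it: Q:9>8 S:6>0)
P1→{A,D} P2→{Q,S}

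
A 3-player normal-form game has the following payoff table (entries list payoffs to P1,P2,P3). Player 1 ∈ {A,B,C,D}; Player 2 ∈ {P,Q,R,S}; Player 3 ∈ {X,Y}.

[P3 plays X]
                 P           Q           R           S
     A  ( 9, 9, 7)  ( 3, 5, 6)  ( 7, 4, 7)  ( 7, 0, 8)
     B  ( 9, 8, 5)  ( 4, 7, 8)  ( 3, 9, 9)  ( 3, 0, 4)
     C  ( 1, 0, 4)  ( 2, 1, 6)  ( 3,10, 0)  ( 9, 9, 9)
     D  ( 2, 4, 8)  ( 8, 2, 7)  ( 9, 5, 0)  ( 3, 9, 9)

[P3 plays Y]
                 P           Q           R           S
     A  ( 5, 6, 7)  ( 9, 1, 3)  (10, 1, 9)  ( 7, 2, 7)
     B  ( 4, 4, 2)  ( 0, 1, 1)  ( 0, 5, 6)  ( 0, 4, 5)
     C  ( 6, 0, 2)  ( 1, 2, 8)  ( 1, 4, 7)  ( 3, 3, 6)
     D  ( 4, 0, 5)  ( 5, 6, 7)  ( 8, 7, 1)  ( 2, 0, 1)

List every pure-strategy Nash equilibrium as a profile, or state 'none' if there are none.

PSNE = {(A,P,X)}

(A,P,X): NE
(A,P,Y): not NE [P1→C gives 6>5]
(A,Q,X): not NE [P1→D gives 8>3; P2→P gives 9>5]
(A,Q,Y): not NE [P2→P gives 6>1; P3→X gives 6>3]
(A,R,X): not NE [P1→D gives 9>7; P2→P gives 9>4; P3→Y gives 9>7]
(A,R,Y): not NE [P2→P gives 6>1]
(A,S,X): not NE [P1→C gives 9>7; P2→P gives 9>0]
(A,S,Y): not NE [P2→P gives 6>2; P3→X gives 8>7]
(B,P,X): not NE [P2→R gives 9>8]
(B,P,Y): not NE [P1→C gives 6>4; P2→R gives 5>4; P3→X gives 5>2]
(B,Q,X): not NE [P1→D gives 8>4; P2→R gives 9>7]
(B,Q,Y): not NE [P1→A gives 9>0; P2→R gives 5>1; P3→X gives 8>1]
(B,R,X): not NE [P1→D gives 9>3]
(B,R,Y): not NE [P1→A gives 10>0; P3→X gives 9>6]
(B,S,X): not NE [P1→C gives 9>3; P2→R gives 9>0; P3→Y gives 5>4]
(B,S,Y): not NE [P1→A gives 7>0; P2→R gives 5>4]
(C,P,X): not NE [P1→B gives 9>1; P2→R gives 10>0]
(C,P,Y): not NE [P2→R gives 4>0; P3→X gives 4>2]
(C,Q,X): not NE [P1→D gives 8>2; P2→R gives 10>1; P3→Y gives 8>6]
(C,Q,Y): not NE [P1→A gives 9>1; P2→R gives 4>2]
(C,R,X): not NE [P1→D gives 9>3; P3→Y gives 7>0]
(C,R,Y): not NE [P1→A gives 10>1]
(C,S,X): not NE [P2→R gives 10>9]
(C,S,Y): not NE [P1→A gives 7>3; P2→R gives 4>3; P3→X gives 9>6]
(D,P,X): not NE [P1→B gives 9>2; P2→S gives 9>4]
(D,P,Y): not NE [P1→C gives 6>4; P2→R gives 7>0; P3→X gives 8>5]
(D,Q,X): not NE [P2→S gives 9>2]
(D,Q,Y): not NE [P1→A gives 9>5; P2→R gives 7>6]
(D,R,X): not NE [P2→S gives 9>5; P3→Y gives 1>0]
(D,R,Y): not NE [P1→A gives 10>8]
(D,S,X): not NE [P1→C gives 9>3]
(D,S,Y): not NE [P1→A gives 7>2; P2→R gives 7>0; P3→X gives 9>1]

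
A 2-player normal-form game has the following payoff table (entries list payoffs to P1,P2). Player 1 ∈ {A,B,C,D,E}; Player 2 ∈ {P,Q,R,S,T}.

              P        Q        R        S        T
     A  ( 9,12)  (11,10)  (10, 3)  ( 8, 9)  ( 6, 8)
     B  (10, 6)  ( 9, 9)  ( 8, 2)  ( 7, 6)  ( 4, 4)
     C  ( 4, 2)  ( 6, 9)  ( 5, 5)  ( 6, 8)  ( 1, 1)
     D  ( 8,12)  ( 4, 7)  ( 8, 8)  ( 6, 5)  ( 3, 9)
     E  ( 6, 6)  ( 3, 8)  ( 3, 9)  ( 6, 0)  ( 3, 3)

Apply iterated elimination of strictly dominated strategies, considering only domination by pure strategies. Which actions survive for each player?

IESDS → P1:{A,B} P2:{P,Q}

P1 drop C (A beats it: P:9>4 Q:11>6 R:10>5 S:8>6 T:6>1)
P1 drop D (A beats it: P:9>8 Q:11>4 R:10>8 S:8>6 T:6>3)
P1 drop E (A beats it: P:9>6 Q:11>3 R:10>3 S:8>6 T:6>3)
P2 drop R (P beats it: A:12>3 B:6>2)
P2 drop S (Q beats it: A:10>9 B:9>6)
P2 drop T (P beats it: A:12>8 B:6>4)
P1→{A,B} P2→{P,Q}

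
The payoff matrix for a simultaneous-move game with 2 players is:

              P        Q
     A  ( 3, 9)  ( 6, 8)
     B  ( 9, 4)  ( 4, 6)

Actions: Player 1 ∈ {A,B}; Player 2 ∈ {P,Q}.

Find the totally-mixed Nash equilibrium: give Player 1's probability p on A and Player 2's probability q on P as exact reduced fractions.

P1 indiff ⇒ q·3+(1-q)·6 = q·9+(1-q)·4 ⇒ q(-6) = (1-q)(-2) ⇒ q = 1/4
P2 indiff ⇒ p·9+(1-p)·4 = p·8+(1-p)·6 ⇒ p(1) = (1-p)(2) ⇒ p = 2/3

p=2/3, q=1/4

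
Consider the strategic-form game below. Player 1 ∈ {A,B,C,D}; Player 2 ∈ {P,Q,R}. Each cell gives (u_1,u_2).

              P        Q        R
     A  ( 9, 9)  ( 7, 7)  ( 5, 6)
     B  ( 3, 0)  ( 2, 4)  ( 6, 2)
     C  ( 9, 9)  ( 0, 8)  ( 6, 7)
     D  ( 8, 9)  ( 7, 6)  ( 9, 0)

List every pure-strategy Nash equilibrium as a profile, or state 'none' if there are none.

(A,P): NE
(A,Q): not NE [P2→P gives 9>7]
(A,R): not NE [P1→D gives 9>5; P2→P gives 9>6]
(B,P): not NE [P1→C gives 9>3; P2→Q gives 4>0]
(B,Q): not NE [P1→D gives 7>2]
(B,R): not NE [P1→D gives 9>6; P2→Q gives 4>2]
(C,P): NE
(C,Q): not NE [P1→D gives 7>0; P2→P gives 9>8]
(C,R): not NE [P1→D gives 9>6; P2→P gives 9>7]
(D,P): not NE [P1→C gives 9>8]
(D,Q): not NE [P2→P gives 9>6]
(D,R): not NE [P2→P gives 9>0]

NE set: (A,P), (C,P)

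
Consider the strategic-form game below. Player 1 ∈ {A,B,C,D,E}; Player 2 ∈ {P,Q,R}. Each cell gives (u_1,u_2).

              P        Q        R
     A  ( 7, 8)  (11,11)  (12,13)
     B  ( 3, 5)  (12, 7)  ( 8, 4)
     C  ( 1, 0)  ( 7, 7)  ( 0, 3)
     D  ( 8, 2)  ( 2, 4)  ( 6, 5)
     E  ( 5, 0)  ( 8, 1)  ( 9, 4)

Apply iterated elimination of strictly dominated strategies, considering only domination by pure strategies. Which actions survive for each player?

Survivors P1:{A,B} P2:{Q,R}

P1 drop C (A beats it: P:7>1 Q:11>7 R:12>0)
P1 drop E (A beats it: P:7>5 Q:11>8 R:12>9)
P2 drop P (Q beats it: A:11>8 B:7>5 D:4>2)
P1 drop D (A beats it: Q:11>2 R:12>6)
P1→{A,B} P2→{Q,R}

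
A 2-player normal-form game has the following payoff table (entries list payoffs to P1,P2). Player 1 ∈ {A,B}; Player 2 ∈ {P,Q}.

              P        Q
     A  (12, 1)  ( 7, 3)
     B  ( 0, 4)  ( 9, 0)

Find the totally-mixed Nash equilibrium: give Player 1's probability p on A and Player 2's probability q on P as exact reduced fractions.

P1 indiff ⇒ q·12+(1-q)·7 = q·0+(1-q)·9 ⇒ q(12) = (1-q)(2) ⇒ q = 1/7
P2 indiff ⇒ p·1+(1-p)·4 = p·3+(1-p)·0 ⇒ p(-2) = (1-p)(-4) ⇒ p = 2/3

(p,q) = (2/3, 1/7)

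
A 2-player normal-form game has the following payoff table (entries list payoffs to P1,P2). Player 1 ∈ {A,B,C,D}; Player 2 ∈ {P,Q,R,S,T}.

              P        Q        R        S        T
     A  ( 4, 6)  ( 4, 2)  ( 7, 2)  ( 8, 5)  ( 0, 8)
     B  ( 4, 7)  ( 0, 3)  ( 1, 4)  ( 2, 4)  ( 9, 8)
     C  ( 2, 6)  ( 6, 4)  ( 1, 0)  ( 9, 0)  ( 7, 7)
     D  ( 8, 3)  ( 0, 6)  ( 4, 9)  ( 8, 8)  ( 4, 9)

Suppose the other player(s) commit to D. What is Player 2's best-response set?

P2 best: {R,T}

u_2(P vs D) = 3
u_2(Q vs D) = 6
u_2(R vs D) = 9
u_2(S vs D) = 8
u_2(T vs D) = 9
max payoff 9 at {R,T}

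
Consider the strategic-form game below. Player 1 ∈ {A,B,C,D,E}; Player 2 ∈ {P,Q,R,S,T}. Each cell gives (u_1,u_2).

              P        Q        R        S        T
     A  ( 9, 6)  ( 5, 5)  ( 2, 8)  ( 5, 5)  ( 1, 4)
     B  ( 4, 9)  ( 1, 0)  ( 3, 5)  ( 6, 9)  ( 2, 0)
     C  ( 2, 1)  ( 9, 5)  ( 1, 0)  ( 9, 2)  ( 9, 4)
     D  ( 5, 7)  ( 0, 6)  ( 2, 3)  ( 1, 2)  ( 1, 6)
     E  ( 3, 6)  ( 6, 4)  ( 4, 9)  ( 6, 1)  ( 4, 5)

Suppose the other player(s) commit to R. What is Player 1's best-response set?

u_1(A vs R) = 2
u_1(B vs R) = 3
u_1(C vs R) = 1
u_1(D vs R) = 2
u_1(E vs R) = 4
max payoff 4 at {E}

P1 best: {E}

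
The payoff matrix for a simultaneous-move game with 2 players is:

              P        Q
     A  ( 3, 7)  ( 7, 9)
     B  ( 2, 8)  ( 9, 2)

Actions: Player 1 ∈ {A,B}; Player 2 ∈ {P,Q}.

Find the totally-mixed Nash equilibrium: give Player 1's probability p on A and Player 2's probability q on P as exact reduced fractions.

P1 indiff ⇒ q·3+(1-q)·7 = q·2+(1-q)·9 ⇒ q(1) = (1-q)(2) ⇒ q = 2/3
P2 indiff ⇒ p·7+(1-p)·8 = p·9+(1-p)·2 ⇒ p(-2) = (1-p)(-6) ⇒ p = 3/4

p=3/4, q=2/3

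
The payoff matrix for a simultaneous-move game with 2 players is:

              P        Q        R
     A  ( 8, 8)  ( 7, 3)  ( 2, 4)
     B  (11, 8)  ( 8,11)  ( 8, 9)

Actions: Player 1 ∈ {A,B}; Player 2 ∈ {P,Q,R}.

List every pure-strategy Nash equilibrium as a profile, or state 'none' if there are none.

Nash profiles: (B,Q)

(A,P): not NE [P1→B gives 11>8]
(A,Q): not NE [P1→B gives 8>7; P2→P gives 8>3]
(A,R): not NE [P1→B gives 8>2; P2→P gives 8>4]
(B,P): not NE [P2→Q gives 11>8]
(B,Q): NE
(B,R): not NE [P2→Q gives 11>9]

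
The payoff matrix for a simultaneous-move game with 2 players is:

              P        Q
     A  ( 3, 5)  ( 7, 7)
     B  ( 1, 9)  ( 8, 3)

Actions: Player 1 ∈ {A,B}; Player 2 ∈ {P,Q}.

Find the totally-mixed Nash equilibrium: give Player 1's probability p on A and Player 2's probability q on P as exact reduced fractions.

(p,q) = (3/4, 1/3)

P1 indiff ⇒ q·3+(1-q)·7 = q·1+(1-q)·8 ⇒ q(2) = (1-q)(1) ⇒ q = 1/3
P2 indiff ⇒ p·5+(1-p)·9 = p·7+(1-p)·3 ⇒ p(-2) = (1-p)(-6) ⇒ p = 3/4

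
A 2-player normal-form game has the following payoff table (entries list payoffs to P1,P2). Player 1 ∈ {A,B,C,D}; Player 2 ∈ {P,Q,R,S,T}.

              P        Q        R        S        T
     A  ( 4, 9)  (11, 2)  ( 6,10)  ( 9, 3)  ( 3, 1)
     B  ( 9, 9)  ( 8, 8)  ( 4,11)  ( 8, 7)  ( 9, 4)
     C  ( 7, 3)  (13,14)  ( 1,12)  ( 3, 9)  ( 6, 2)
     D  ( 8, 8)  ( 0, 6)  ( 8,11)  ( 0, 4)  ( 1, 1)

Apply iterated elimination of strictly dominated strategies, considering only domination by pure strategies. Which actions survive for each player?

P2 drop P (R beats it: A:10>9 B:11>9 C:12>3 D:11>8)
P2 drop S (R beats it: A:10>3 B:11>7 C:12>9 D:11>4)
P2 drop T (Q beats it: A:2>1 B:8>4 C:14>2 D:6>1)
P1 drop B (A beats it: Q:11>8 R:6>4)
P1→{A,C,D} P2→{Q,R}

IESDS → P1:{A,C,D} P2:{Q,R}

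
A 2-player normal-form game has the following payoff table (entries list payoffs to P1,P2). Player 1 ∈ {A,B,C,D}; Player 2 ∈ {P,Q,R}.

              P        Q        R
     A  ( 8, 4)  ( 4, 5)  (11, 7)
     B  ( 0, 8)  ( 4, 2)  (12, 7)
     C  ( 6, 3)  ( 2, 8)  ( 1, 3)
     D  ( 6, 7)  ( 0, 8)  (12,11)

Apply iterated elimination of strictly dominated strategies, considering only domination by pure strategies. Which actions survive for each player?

P1 drop C (A beats it: P:8>6 Q:4>2 R:11>1)
P2 drop Q (R beats it: A:7>5 B:7>2 D:11>8)
P1→{A,B,D} P2→{P,R}

Remaining: P1:{A,B,D} P2:{P,R}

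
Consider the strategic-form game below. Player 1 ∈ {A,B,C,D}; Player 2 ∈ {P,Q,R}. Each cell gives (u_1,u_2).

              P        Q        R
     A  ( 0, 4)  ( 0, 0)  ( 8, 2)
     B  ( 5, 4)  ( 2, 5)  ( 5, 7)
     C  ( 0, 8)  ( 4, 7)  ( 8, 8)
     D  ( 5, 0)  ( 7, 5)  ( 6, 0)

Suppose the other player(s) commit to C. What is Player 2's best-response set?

u_2(P vs C) = 8
u_2(Q vs C) = 7
u_2(R vs C) = 8
max payoff 8 at {P,R}

argmax u_2 = {P,R}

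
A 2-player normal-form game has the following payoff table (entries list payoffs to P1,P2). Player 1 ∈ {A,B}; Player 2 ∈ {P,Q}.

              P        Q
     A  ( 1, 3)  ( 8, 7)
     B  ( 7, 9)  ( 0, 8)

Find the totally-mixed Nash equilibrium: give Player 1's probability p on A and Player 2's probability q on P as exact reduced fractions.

P1 indiff ⇒ q·1+(1-q)·8 = q·7+(1-q)·0 ⇒ q(-6) = (1-q)(-8) ⇒ q = 4/7
P2 indiff ⇒ p·3+(1-p)·9 = p·7+(1-p)·8 ⇒ p(-4) = (1-p)(-1) ⇒ p = 1/5

P1 mixes 1/5 on A; P2 mixes 4/7 on P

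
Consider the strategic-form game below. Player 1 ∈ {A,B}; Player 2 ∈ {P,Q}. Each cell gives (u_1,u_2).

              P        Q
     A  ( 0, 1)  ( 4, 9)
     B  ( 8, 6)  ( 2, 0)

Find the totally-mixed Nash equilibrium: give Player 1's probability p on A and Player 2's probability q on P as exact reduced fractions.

(p,q) = (3/7, 1/5)

P1 indiff ⇒ q·0+(1-q)·4 = q·8+(1-q)·2 ⇒ q(-8) = (1-q)(-2) ⇒ q = 1/5
P2 indiff ⇒ p·1+(1-p)·6 = p·9+(1-p)·0 ⇒ p(-8) = (1-p)(-6) ⇒ p = 3/7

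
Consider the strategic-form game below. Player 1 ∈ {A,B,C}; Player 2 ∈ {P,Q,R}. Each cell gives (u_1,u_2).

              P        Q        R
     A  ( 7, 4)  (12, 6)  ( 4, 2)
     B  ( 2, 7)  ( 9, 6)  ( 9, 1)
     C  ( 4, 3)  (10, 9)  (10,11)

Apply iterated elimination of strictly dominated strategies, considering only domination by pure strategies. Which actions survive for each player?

IESDS → P1:{A,C} P2:{Q,R}

P1 drop B (C beats it: P:4>2 Q:10>9 R:10>9)
P2 drop P (Q beats it: A:6>4 C:9>3)
P1→{A,C} P2→{Q,R}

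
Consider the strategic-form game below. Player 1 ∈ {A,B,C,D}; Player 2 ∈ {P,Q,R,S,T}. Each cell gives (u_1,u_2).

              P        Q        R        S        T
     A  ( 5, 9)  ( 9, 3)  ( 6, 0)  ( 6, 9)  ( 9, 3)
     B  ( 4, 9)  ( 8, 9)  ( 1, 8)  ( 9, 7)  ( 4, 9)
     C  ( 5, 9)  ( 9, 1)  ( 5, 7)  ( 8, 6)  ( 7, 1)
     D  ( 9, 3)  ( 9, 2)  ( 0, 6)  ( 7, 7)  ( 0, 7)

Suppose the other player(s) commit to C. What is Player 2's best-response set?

P2 best: {P}

u_2(P vs C) = 9
u_2(Q vs C) = 1
u_2(R vs C) = 7
u_2(S vs C) = 6
u_2(T vs C) = 1
max payoff 9 at {P}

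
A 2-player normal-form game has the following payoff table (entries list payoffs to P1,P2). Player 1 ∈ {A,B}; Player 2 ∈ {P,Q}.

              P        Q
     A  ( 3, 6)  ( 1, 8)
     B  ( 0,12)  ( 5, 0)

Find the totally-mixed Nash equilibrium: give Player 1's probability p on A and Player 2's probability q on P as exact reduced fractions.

P1 indiff ⇒ q·3+(1-q)·1 = q·0+(1-q)·5 ⇒ q(3) = (1-q)(4) ⇒ q = 4/7
P2 indiff ⇒ p·6+(1-p)·12 = p·8+(1-p)·0 ⇒ p(-2) = (1-p)(-12) ⇒ p = 6/7

P1 mixes 6/7 on A; P2 mixes 4/7 on P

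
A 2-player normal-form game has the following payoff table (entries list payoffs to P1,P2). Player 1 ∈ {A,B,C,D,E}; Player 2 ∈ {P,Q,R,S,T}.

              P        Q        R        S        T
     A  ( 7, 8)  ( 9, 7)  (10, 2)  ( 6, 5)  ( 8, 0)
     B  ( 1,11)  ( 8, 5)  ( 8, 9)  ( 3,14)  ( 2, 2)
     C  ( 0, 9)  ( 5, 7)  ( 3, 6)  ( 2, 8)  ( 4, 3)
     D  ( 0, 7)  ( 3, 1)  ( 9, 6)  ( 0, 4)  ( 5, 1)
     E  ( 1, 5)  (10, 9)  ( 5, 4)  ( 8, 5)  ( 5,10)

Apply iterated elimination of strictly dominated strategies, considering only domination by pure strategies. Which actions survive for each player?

Survivors P1:{A,E} P2:{P,Q,T}

P1 drop B (A beats it: P:7>1 Q:9>8 R:10>8 S:6>3 T:8>2)
P1 drop C (A beats it: P:7>0 Q:9>5 R:10>3 S:6>2 T:8>4)
P1 drop D (A beats it: P:7>0 Q:9>3 R:10>9 S:6>0 T:8>5)
P2 drop R (P beats it: A:8>2 E:5>4)
P2 drop S (Q beats it: A:7>5 E:9>5)
P1→{A,E} P2→{P,Q,T}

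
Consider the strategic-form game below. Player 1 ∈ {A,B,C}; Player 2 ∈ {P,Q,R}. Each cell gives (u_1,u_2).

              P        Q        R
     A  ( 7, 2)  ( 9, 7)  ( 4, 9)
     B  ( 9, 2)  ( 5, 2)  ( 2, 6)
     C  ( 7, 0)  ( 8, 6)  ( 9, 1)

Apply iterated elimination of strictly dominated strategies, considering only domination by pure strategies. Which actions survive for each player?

Survivors P1:{A,C} P2:{Q,R}

P2 drop P (R beats it: A:9>2 B:6>2 C:1>0)
P1 drop B (A beats it: Q:9>5 R:4>2)
P1→{A,C} P2→{Q,R}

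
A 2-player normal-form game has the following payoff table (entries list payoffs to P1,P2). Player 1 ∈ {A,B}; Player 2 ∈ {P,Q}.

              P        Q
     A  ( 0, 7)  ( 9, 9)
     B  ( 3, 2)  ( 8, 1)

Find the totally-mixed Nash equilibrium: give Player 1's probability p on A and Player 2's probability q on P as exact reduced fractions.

P1 indiff ⇒ q·0+(1-q)·9 = q·3+(1-q)·8 ⇒ q(-3) = (1-q)(-1) ⇒ q = 1/4
P2 indiff ⇒ p·7+(1-p)·2 = p·9+(1-p)·1 ⇒ p(-2) = (1-p)(-1) ⇒ p = 1/3

(p,q) = (1/3, 1/4)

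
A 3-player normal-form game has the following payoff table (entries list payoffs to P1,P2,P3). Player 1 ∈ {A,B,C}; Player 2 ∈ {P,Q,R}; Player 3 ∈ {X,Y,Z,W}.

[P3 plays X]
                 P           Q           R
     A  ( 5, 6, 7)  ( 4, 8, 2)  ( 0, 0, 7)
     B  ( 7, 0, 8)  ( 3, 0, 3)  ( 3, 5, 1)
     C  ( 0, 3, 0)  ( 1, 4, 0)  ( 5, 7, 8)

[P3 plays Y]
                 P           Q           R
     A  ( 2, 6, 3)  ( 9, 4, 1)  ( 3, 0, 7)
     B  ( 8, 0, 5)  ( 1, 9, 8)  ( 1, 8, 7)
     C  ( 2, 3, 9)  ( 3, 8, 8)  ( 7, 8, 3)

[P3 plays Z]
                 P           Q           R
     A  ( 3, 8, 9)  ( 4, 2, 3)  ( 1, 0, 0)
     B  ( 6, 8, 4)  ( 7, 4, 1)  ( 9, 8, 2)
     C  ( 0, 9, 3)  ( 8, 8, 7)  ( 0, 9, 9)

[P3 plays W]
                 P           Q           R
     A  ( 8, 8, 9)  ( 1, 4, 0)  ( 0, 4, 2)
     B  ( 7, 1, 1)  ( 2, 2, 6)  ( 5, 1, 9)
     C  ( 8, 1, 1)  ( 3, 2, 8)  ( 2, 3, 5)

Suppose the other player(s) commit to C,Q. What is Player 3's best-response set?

BR_3 = {Y,W}

u_3(X vs C,Q) = 0
u_3(Y vs C,Q) = 8
u_3(Z vs C,Q) = 7
u_3(W vs C,Q) = 8
max payoff 8 at {Y,W}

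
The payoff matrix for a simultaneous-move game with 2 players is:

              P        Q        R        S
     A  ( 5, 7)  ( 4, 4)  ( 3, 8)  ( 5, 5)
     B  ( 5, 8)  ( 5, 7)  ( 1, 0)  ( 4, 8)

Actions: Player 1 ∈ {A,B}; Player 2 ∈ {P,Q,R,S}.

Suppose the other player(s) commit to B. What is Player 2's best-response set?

BR_2 = {P,S}

u_2(P vs B) = 8
u_2(Q vs B) = 7
u_2(R vs B) = 0
u_2(S vs B) = 8
max payoff 8 at {P,S}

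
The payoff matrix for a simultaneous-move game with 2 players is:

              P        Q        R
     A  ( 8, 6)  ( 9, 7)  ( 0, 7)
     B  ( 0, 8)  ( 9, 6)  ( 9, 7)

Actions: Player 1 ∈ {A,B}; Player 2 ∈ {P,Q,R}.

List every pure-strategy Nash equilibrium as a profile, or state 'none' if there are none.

(A,P): not NE [P2→R gives 7>6]
(A,Q): NE
(A,R): not NE [P1→B gives 9>0]
(B,P): not NE [P1→A gives 8>0]
(B,Q): not NE [P2→P gives 8>6]
(B,R): not NE [P2→P gives 8>7]

NE set: (A,Q)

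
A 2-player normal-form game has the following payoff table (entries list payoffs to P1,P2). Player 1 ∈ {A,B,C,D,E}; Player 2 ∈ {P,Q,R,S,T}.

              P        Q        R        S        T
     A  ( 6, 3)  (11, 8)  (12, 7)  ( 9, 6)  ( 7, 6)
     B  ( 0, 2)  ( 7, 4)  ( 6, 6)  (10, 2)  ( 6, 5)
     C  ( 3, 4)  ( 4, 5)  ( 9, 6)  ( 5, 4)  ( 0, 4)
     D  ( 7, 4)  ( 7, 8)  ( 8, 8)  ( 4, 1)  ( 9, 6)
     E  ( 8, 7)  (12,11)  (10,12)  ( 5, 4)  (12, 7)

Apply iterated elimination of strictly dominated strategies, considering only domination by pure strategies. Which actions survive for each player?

Remaining: P1:{A,E} P2:{Q,R}

P1 drop C (A beats it: P:6>3 Q:11>4 R:12>9 S:9>5 T:7>0)
P1 drop D (E beats it: P:8>7 Q:12>7 R:10>8 S:5>4 T:12>9)
P2 drop P (Q beats it: A:8>3 B:4>2 E:11>7)
P2 drop S (Q beats it: A:8>6 B:4>2 E:11>4)
P1 drop B (A beats it: Q:11>7 R:12>6 T:7>6)
P2 drop T (Q beats it: A:8>6 E:11>7)
P1→{A,E} P2→{Q,R}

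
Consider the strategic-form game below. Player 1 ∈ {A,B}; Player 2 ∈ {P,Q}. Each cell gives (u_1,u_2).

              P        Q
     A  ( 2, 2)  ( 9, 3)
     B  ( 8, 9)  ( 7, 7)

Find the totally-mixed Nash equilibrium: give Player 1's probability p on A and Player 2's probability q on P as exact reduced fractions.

(p,q) = (2/3, 1/4)

P1 indiff ⇒ q·2+(1-q)·9 = q·8+(1-q)·7 ⇒ q(-6) = (1-q)(-2) ⇒ q = 1/4
P2 indiff ⇒ p·2+(1-p)·9 = p·3+(1-p)·7 ⇒ p(-1) = (1-p)(-2) ⇒ p = 2/3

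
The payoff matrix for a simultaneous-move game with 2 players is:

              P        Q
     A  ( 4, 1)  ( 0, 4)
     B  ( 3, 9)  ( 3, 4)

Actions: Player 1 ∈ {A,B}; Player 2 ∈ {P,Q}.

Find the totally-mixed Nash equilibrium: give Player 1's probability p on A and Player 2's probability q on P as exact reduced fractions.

P1 mixes 5/8 on A; P2 mixes 3/4 on P

P1 indiff ⇒ q·4+(1-q)·0 = q·3+(1-q)·3 ⇒ q(1) = (1-q)(3) ⇒ q = 3/4
P2 indiff ⇒ p·1+(1-p)·9 = p·4+(1-p)·4 ⇒ p(-3) = (1-p)(-5) ⇒ p = 5/8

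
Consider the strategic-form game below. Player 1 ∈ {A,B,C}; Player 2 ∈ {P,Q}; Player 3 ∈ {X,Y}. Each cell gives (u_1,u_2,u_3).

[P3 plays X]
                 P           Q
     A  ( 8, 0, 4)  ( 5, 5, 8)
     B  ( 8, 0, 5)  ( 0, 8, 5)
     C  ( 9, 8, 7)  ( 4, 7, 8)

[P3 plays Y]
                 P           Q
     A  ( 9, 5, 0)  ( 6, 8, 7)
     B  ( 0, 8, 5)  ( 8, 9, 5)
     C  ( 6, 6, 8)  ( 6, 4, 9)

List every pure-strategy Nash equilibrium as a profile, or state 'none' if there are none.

NE set: (A,Q,X), (B,Q,Y)

(A,P,X): not NE [P1→C gives 9>8; P2→Q gives 5>0]
(A,P,Y): not NE [P2→Q gives 8>5; P3→X gives 4>0]
(A,Q,X): NE
(A,Q,Y): not NE [P1→B gives 8>6; P3→X gives 8>7]
(B,P,X): not NE [P1→C gives 9>8; P2→Q gives 8>0]
(B,P,Y): not NE [P1→A gives 9>0; P2→Q gives 9>8]
(B,Q,X): not NE [P1→A gives 5>0]
(B,Q,Y): NE
(C,P,X): not NE [P3→Y gives 8>7]
(C,P,Y): not NE [P1→A gives 9>6]
(C,Q,X): not NE [P1→A gives 5>4; P2→P gives 8>7; P3→Y gives 9>8]
(C,Q,Y): not NE [P1→B gives 8>6; P2→P gives 6>4]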